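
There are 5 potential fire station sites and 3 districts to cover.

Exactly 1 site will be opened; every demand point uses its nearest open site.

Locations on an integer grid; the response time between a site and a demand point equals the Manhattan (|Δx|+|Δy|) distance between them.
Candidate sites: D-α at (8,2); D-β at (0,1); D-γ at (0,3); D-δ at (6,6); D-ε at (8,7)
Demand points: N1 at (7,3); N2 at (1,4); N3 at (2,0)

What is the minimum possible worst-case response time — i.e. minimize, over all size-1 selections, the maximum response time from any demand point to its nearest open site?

7

Open {D-γ}.
  Farthest demand point is N1 at response time 7 (to D-γ); all others are ≤ 7.
With {D-α} the worst case is 9.
With {D-β} the worst case is 9.
No size-1 selection achieves below 7.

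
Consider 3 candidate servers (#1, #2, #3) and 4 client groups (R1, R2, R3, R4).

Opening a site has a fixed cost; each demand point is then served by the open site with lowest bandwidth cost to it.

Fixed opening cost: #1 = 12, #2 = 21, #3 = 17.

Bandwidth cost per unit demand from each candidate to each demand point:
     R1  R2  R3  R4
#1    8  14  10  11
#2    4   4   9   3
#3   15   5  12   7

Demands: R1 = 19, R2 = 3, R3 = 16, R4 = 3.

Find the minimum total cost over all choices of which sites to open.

Open {#2}: assign each demand point to its cheapest open site.
  R1→#2 19×4=76, R2→#2 3×4=12, R3→#2 16×9=144, R4→#2 3×3=9
  bandwidth cost 241, fixed 21 → total 262.
Compare {#1, #2}: bandwidth cost 241 + fixed 33 = 274.
Compare {#2, #3}: bandwidth cost 241 + fixed 38 = 279.
Compare {#1, #2, #3}: bandwidth cost 241 + fixed 50 = 291.
All other subsets cost ≥ 274. Minimum total cost: 262.

262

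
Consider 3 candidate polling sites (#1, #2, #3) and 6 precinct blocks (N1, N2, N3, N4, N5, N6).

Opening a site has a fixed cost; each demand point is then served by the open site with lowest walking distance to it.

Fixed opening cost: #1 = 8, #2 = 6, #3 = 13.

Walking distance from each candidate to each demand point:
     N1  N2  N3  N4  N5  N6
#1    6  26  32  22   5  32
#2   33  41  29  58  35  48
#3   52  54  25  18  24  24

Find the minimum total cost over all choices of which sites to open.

125

Open {#1, #3}: assign each demand point to its cheapest open site.
  N1→#1 6, N2→#1 26, N3→#3 25, N4→#3 18, N5→#1 5, N6→#3 24
  walking distance 104, fixed 21 → total 125.
Compare {#1}: walking distance 123 + fixed 8 = 131.
Compare {#1, #2, #3}: walking distance 104 + fixed 27 = 131.
Compare {#1, #2}: walking distance 120 + fixed 14 = 134.
All other subsets cost ≥ 131. Minimum total cost: 125.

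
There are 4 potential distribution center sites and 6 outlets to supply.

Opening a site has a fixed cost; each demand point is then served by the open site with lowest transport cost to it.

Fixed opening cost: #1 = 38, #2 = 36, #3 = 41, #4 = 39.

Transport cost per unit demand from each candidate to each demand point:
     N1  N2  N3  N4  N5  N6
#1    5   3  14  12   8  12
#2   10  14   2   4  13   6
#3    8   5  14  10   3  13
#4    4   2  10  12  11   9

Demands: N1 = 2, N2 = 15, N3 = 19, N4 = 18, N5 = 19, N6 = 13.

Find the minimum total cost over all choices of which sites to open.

Open {#2, #3, #4}: assign each demand point to its cheapest open site.
  N1→#4 2×4=8, N2→#4 15×2=30, N3→#2 19×2=38, N4→#2 18×4=72, N5→#3 19×3=57, N6→#2 13×6=78
  transport cost 283, fixed 116 → total 399.
Compare {#2, #3}: transport cost 336 + fixed 77 = 413.
Compare {#1, #2, #3}: transport cost 300 + fixed 115 = 415.
Compare {#1, #2, #3, #4}: transport cost 283 + fixed 154 = 437.
All other subsets cost ≥ 413. Minimum total cost: 399.

399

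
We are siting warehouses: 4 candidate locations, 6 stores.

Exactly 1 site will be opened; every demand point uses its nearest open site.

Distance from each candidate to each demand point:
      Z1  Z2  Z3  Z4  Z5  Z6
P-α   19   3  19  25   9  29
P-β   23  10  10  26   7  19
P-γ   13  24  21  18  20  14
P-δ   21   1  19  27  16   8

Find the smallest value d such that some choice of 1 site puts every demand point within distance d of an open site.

24

Open {P-γ}.
  Farthest demand point is Z2 at distance 24 (to P-γ); all others are ≤ 24.
With {P-β} the worst case is 26.
With {P-δ} the worst case is 27.
No size-1 selection achieves below 24.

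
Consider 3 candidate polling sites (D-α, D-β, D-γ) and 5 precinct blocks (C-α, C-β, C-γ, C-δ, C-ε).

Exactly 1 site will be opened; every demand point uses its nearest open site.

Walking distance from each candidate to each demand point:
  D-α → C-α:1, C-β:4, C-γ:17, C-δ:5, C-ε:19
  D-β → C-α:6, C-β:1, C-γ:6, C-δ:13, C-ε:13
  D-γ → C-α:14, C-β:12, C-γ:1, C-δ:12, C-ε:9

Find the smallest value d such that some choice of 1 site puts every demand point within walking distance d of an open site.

13

Open {D-β}.
  Farthest demand point is C-δ at walking distance 13 (to D-β); all others are ≤ 13.
With {D-γ} the worst case is 14.
With {D-α} the worst case is 19.
No size-1 selection achieves below 13.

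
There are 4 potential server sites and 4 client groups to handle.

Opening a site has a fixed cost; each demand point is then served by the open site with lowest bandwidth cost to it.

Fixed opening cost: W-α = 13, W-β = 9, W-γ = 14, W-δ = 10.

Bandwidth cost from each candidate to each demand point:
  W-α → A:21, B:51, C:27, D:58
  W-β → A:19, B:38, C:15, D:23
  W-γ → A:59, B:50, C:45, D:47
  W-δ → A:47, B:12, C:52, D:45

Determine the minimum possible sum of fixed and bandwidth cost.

Open {W-β, W-δ}: assign each demand point to its cheapest open site.
  A→W-β 19, B→W-δ 12, C→W-β 15, D→W-β 23
  bandwidth cost 69, fixed 19 → total 88.
Compare {W-α, W-β, W-δ}: bandwidth cost 69 + fixed 32 = 101.
Compare {W-β, W-γ, W-δ}: bandwidth cost 69 + fixed 33 = 102.
Compare {W-β}: bandwidth cost 95 + fixed 9 = 104.
All other subsets cost ≥ 101. Minimum total cost: 88.

88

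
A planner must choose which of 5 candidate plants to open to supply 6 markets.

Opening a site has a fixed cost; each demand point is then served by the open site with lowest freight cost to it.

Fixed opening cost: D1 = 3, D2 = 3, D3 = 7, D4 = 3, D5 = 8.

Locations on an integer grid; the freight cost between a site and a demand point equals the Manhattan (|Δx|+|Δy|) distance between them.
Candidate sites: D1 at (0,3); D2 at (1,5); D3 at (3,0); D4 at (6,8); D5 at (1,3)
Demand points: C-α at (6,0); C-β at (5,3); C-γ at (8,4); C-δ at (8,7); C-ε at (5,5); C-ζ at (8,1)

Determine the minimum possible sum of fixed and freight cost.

Open {D3, D4}: assign each demand point to its cheapest open site.
  C-α→D3 3, C-β→D3 5, C-γ→D4 6, C-δ→D4 3, C-ε→D4 4, C-ζ→D3 6
  freight cost 27, fixed 10 → total 37.
Compare {D4}: freight cost 36 + fixed 3 = 39.
Compare {D1, D3, D4}: freight cost 27 + fixed 13 = 40.
Compare {D2, D3, D4}: freight cost 27 + fixed 13 = 40.
All other subsets cost ≥ 39. Minimum total cost: 37.

37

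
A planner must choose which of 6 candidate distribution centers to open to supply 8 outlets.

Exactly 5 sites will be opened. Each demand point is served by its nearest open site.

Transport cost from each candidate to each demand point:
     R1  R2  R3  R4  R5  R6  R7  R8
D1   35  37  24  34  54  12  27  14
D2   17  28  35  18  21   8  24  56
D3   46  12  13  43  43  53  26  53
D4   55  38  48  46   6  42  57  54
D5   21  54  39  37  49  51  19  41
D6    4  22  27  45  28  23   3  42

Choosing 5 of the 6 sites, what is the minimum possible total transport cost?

Open {D1, D2, D3, D4, D6}.
  R1→D6 4, R2→D3 12, R3→D3 13, R4→D2 18, R5→D4 6, R6→D2 8, R7→D6 3, R8→D1 14  ⇒ total 78.
Compare {D1, D2, D3, D5, D6}: total 93.
Compare {D1, D3, D4, D5, D6}: total 98.
No size-5 selection does better; minimum is 78.

78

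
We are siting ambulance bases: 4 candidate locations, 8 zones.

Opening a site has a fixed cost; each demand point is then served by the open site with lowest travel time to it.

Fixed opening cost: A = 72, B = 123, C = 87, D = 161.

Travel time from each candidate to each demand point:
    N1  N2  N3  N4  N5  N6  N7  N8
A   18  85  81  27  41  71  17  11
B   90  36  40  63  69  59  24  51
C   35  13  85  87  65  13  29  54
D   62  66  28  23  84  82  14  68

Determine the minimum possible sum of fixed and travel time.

Open {A, C}: assign each demand point to its cheapest open site.
  N1→A 18, N2→C 13, N3→A 81, N4→A 27, N5→A 41, N6→C 13, N7→A 17, N8→A 11
  travel time 221, fixed 159 → total 380.
Compare {A}: travel time 351 + fixed 72 = 423.
Compare {A, B}: travel time 249 + fixed 195 = 444.
Compare {A, B, C}: travel time 180 + fixed 282 = 462.
All other subsets cost ≥ 423. Minimum total cost: 380.

380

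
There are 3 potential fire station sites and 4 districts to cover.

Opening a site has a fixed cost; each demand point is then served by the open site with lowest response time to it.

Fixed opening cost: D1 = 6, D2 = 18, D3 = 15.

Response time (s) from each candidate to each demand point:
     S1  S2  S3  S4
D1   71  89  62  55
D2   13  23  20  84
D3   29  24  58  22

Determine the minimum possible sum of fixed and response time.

111

Open {D2, D3}: assign each demand point to its cheapest open site.
  S1→D2 13, S2→D2 23, S3→D2 20, S4→D3 22
  response time 78, fixed 33 → total 111.
Compare {D1, D2, D3}: response time 78 + fixed 39 = 117.
Compare {D1, D2}: response time 111 + fixed 24 = 135.
Compare {D3}: response time 133 + fixed 15 = 148.
All other subsets cost ≥ 117. Minimum total cost: 111.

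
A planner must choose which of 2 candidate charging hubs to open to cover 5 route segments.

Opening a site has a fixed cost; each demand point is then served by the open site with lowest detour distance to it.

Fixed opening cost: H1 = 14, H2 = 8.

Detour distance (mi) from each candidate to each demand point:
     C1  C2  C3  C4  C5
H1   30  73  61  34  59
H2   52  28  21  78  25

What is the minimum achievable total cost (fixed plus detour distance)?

160

Open {H1, H2}: assign each demand point to its cheapest open site.
  C1→H1 30, C2→H2 28, C3→H2 21, C4→H1 34, C5→H2 25
  detour distance 138, fixed 22 → total 160.
Compare {H2}: detour distance 204 + fixed 8 = 212.
Compare {H1}: detour distance 257 + fixed 14 = 271.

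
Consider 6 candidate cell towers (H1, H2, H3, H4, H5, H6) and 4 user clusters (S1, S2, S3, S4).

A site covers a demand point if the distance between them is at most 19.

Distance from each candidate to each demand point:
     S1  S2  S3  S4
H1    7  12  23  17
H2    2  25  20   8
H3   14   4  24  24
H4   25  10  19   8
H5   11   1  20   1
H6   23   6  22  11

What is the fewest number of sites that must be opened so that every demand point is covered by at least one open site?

2

Coverage sets (demand points within 19 of each site):
  H1: {S1, S2, S4}
  H2: {S1, S4}
  H3: {S1, S2}
  H4: {S2, S3, S4}
  H5: {S1, S2, S4}
  H6: {S2, S4}
No single site covers all 4 demand points.
But {H1, H4} covers everything, so the minimum is 2.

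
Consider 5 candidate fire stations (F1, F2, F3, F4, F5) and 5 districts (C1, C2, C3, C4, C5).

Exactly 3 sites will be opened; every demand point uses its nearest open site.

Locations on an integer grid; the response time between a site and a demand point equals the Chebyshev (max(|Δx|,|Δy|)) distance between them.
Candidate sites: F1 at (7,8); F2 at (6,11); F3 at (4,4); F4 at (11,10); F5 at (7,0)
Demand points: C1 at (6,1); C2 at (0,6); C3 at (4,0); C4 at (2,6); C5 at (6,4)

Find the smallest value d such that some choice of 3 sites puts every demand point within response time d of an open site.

4

Open {F1, F2, F3}.
  Farthest demand point is C2 at response time 4 (to F3); all others are ≤ 4.
With {F1, F3, F4} the worst case is 4.
With {F1, F3, F5} the worst case is 4.
No size-3 selection achieves below 4.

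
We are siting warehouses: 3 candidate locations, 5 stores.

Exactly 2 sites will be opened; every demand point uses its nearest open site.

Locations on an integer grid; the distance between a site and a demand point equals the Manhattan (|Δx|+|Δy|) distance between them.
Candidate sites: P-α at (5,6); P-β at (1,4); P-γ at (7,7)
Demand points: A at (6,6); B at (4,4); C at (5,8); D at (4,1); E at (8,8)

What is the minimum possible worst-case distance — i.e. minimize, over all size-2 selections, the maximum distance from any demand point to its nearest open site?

Open {P-α, P-β}.
  Farthest demand point is D at distance 6 (to P-α); all others are ≤ 6.
With {P-α, P-γ} the worst case is 6.
With {P-β, P-γ} the worst case is 6.
No size-2 selection achieves below 6.

6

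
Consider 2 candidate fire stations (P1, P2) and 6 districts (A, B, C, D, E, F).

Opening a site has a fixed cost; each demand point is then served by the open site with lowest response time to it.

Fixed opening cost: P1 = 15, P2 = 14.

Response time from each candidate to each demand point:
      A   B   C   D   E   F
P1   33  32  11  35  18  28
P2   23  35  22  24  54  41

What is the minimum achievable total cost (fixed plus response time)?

Open {P1, P2}: assign each demand point to its cheapest open site.
  A→P2 23, B→P1 32, C→P1 11, D→P2 24, E→P1 18, F→P1 28
  response time 136, fixed 29 → total 165.
Compare {P1}: response time 157 + fixed 15 = 172.
Compare {P2}: response time 199 + fixed 14 = 213.

165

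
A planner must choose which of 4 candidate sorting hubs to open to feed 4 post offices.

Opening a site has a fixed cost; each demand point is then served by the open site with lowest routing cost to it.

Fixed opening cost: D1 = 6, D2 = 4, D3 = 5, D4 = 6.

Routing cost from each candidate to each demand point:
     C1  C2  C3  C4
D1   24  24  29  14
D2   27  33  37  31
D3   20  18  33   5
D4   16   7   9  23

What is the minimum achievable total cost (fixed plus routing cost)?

48

Open {D3, D4}: assign each demand point to its cheapest open site.
  C1→D4 16, C2→D4 7, C3→D4 9, C4→D3 5
  routing cost 37, fixed 11 → total 48.
Compare {D2, D3, D4}: routing cost 37 + fixed 15 = 52.
Compare {D1, D3, D4}: routing cost 37 + fixed 17 = 54.
Compare {D1, D4}: routing cost 46 + fixed 12 = 58.
All other subsets cost ≥ 52. Minimum total cost: 48.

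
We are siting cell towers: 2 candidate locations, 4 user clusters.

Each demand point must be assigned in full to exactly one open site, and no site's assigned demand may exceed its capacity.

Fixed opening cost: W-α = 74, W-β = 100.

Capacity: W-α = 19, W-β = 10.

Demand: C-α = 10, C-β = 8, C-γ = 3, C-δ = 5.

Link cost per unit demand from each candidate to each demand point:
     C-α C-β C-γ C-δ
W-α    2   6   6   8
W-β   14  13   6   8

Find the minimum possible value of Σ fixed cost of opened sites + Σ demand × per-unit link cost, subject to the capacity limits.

300

Open {W-α, W-β}; cheapest assignment that respects the capacities:
  W-α (cap 19, load 18): C-α, C-β — cost 10×2 + 8×6 = 68
  W-β (cap 10, load 8): C-γ, C-δ — cost 3×6 + 5×8 = 58
  Shipping 126, fixed 174 → total 300.
  Any other capacity-feasible assignment to {W-α, W-β} ships for at least 126.
Total demand is 26 and no other set of sites has combined capacity ≥ 26, so {W-α, W-β} is the only feasible choice of open sites. Minimum: 300.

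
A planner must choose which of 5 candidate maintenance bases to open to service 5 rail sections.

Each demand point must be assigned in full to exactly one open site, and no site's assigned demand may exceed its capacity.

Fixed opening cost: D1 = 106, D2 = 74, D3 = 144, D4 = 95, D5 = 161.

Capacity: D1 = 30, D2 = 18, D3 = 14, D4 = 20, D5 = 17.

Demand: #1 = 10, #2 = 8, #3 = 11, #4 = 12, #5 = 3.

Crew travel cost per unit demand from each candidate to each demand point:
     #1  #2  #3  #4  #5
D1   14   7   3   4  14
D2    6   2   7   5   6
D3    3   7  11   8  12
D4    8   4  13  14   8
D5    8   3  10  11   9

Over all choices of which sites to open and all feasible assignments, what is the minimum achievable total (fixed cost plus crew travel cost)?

Open {D1, D2}; cheapest assignment that respects the capacities:
  D1 (cap 30, load 26): #3, #4, #5 — cost 11×3 + 12×4 + 3×14 = 123
  D2 (cap 18, load 18): #1, #2 — cost 10×6 + 8×2 = 76
  Shipping 199, fixed 180 → total 379.
  Any other capacity-feasible assignment to {D1, D2} ships for at least 199.
Compare {D1, D4}: its best feasible assignment gives total 436.
Compare {D1, D2, D4}: its best feasible assignment gives total 456.
Every other set of open sites that can feasibly serve all demand totals ≥ 436 even under its best assignment. Minimum: 379.

379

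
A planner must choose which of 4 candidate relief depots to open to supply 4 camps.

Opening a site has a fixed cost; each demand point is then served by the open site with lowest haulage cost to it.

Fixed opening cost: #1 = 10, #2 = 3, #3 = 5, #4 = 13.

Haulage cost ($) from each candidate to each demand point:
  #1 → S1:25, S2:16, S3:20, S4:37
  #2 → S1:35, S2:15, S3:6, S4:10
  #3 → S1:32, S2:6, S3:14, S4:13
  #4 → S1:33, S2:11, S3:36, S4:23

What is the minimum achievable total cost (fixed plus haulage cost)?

62

Open {#2, #3}: assign each demand point to its cheapest open site.
  S1→#3 32, S2→#3 6, S3→#2 6, S4→#2 10
  haulage cost 54, fixed 8 → total 62.
Compare {#1, #2, #3}: haulage cost 47 + fixed 18 = 65.
Compare {#2}: haulage cost 66 + fixed 3 = 69.
Compare {#1, #2}: haulage cost 56 + fixed 13 = 69.
All other subsets cost ≥ 65. Minimum total cost: 62.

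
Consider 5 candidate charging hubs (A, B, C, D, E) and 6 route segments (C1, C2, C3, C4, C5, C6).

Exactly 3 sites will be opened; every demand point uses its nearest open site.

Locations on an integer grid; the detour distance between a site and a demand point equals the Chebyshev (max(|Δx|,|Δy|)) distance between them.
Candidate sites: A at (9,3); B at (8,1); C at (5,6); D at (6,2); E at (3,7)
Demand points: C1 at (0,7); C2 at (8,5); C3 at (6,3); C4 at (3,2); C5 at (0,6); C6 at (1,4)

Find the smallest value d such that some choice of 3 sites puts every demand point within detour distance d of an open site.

Open {A, D, E}.
  Farthest demand point is C1 at detour distance 3 (to E); all others are ≤ 3.
With {B, D, E} the worst case is 3.
With {C, D, E} the worst case is 3.
No size-3 selection achieves below 3.

3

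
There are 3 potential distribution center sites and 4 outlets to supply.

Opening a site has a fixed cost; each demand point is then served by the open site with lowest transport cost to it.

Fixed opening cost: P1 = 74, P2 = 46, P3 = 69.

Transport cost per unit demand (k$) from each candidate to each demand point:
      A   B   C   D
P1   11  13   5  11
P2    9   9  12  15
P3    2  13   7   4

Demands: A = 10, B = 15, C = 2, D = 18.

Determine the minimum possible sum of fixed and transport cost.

Open {P2, P3}: assign each demand point to its cheapest open site.
  A→P3 10×2=20, B→P2 15×9=135, C→P3 2×7=14, D→P3 18×4=72
  transport cost 241, fixed 115 → total 356.
Compare {P3}: transport cost 301 + fixed 69 = 370.
Compare {P1, P2, P3}: transport cost 237 + fixed 189 = 426.
Compare {P1, P3}: transport cost 297 + fixed 143 = 440.
All other subsets cost ≥ 370. Minimum total cost: 356.

356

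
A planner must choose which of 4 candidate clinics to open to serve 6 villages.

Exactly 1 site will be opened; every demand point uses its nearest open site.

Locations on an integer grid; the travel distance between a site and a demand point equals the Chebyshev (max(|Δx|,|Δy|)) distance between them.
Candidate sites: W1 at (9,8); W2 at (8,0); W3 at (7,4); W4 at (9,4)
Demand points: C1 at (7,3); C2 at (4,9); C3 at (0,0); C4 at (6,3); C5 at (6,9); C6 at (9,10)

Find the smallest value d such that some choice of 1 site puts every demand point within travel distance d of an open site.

7

Open {W3}.
  Farthest demand point is C3 at travel distance 7 (to W3); all others are ≤ 7.
With {W1} the worst case is 9.
With {W4} the worst case is 9.
No size-1 selection achieves below 7.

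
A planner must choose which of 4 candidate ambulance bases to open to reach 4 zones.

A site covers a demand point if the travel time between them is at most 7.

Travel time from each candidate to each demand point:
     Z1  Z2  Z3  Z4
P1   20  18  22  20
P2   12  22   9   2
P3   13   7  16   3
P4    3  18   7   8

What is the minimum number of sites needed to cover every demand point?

Coverage sets (demand points within 7 of each site):
  P1: {}
  P2: {Z4}
  P3: {Z2, Z4}
  P4: {Z1, Z3}
No single site covers all 4 demand points.
But {P3, P4} covers everything, so the minimum is 2.

2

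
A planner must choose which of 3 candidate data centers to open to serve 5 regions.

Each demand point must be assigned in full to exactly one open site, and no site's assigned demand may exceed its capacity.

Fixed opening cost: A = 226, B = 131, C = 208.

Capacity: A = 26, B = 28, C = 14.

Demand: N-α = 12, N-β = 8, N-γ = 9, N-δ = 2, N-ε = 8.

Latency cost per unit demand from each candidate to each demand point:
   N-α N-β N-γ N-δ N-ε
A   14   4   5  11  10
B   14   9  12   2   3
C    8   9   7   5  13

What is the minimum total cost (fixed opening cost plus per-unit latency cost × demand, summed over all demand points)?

Open {A, B}; cheapest assignment that respects the capacities:
  A (cap 26, load 17): N-β, N-γ — cost 8×4 + 9×5 = 77
  B (cap 28, load 22): N-α, N-δ, N-ε — cost 12×14 + 2×2 + 8×3 = 196
  Shipping 273, fixed 357 → total 630.
  Any other capacity-feasible assignment to {A, B} ships for at least 273.
Compare {B, C}: its best feasible assignment gives total 643.
Compare {A, C}: its best feasible assignment gives total 697.
Every other set of open sites that can feasibly serve all demand totals ≥ 643 even under its best assignment. Minimum: 630.

630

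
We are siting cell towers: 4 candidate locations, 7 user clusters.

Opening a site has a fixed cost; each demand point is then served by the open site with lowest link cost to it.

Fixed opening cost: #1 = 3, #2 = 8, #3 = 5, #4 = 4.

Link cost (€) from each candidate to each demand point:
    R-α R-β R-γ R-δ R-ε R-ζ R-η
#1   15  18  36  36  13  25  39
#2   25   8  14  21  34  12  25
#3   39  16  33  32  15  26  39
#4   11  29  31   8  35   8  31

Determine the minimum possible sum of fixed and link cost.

Open {#1, #2, #4}: assign each demand point to its cheapest open site.
  R-α→#4 11, R-β→#2 8, R-γ→#2 14, R-δ→#4 8, R-ε→#1 13, R-ζ→#4 8, R-η→#2 25
  link cost 87, fixed 15 → total 102.
Compare {#2, #3, #4}: link cost 89 + fixed 17 = 106.
Compare {#1, #2, #3, #4}: link cost 87 + fixed 20 = 107.
Compare {#1, #2}: link cost 108 + fixed 11 = 119.
All other subsets cost ≥ 106. Minimum total cost: 102.

102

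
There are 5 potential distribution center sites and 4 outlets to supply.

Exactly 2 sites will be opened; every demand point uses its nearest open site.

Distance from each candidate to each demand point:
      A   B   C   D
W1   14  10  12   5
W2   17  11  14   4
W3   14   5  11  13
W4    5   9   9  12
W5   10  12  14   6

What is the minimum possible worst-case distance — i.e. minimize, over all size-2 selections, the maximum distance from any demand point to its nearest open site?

Open {W1, W4}.
  Farthest demand point is B at distance 9 (to W4); all others are ≤ 9.
With {W2, W4} the worst case is 9.
With {W4, W5} the worst case is 9.
No size-2 selection achieves below 9.

9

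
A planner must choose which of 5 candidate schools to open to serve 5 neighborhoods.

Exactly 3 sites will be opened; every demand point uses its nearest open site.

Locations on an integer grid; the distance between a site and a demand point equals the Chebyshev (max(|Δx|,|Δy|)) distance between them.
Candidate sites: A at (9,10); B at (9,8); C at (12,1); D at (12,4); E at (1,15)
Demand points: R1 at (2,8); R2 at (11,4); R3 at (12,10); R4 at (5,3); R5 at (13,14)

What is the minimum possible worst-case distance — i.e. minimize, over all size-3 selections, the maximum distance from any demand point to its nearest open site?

Open {A, B, C}.
  Farthest demand point is R1 at distance 7 (to A); all others are ≤ 7.
With {A, B, D} the worst case is 7.
With {A, B, E} the worst case is 7.
No size-3 selection achieves below 7.

7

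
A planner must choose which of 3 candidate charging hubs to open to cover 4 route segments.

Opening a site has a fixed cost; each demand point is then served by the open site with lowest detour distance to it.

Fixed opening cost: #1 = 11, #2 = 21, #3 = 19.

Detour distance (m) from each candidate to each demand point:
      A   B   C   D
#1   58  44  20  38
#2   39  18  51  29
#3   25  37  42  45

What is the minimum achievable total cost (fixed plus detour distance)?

Open {#1, #2}: assign each demand point to its cheapest open site.
  A→#2 39, B→#2 18, C→#1 20, D→#2 29
  detour distance 106, fixed 32 → total 138.
Compare {#1, #2, #3}: detour distance 92 + fixed 51 = 143.
Compare {#1, #3}: detour distance 120 + fixed 30 = 150.
Compare {#2, #3}: detour distance 114 + fixed 40 = 154.
All other subsets cost ≥ 143. Minimum total cost: 138.

138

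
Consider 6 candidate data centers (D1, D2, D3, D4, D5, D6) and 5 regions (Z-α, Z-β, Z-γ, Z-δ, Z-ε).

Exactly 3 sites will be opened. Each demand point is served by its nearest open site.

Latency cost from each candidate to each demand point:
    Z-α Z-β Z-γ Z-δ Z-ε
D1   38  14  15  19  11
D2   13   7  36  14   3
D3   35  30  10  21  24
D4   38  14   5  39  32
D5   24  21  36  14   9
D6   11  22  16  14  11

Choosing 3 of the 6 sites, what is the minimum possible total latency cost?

40

Open {D2, D4, D6}.
  Z-α→D6 11, Z-β→D2 7, Z-γ→D4 5, Z-δ→D2 14, Z-ε→D2 3  ⇒ total 40.
Compare {D1, D2, D4}: total 42.
Compare {D2, D3, D4}: total 42.
No size-3 selection does better; minimum is 40.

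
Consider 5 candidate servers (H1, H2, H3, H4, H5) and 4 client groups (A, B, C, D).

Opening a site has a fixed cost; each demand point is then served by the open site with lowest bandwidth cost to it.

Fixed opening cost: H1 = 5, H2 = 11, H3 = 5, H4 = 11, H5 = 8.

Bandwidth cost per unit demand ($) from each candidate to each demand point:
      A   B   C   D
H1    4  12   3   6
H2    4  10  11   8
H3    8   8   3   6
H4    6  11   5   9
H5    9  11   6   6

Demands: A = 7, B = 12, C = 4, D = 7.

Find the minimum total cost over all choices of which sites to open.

Open {H1, H3}: assign each demand point to its cheapest open site.
  A→H1 7×4=28, B→H3 12×8=96, C→H1 4×3=12, D→H1 7×6=42
  bandwidth cost 178, fixed 10 → total 188.
Compare {H2, H3}: bandwidth cost 178 + fixed 16 = 194.
Compare {H1, H3, H5}: bandwidth cost 178 + fixed 18 = 196.
Compare {H1, H2, H3}: bandwidth cost 178 + fixed 21 = 199.
All other subsets cost ≥ 194. Minimum total cost: 188.

188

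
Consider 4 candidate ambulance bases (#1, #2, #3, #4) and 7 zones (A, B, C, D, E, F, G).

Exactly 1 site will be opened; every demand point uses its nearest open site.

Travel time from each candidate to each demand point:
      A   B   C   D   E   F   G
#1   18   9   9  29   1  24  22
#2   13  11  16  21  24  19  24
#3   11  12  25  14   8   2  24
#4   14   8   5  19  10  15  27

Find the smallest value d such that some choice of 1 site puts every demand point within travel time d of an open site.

Open {#2}.
  Farthest demand point is E at travel time 24 (to #2); all others are ≤ 24.
With {#3} the worst case is 25.
With {#4} the worst case is 27.
No size-1 selection achieves below 24.

24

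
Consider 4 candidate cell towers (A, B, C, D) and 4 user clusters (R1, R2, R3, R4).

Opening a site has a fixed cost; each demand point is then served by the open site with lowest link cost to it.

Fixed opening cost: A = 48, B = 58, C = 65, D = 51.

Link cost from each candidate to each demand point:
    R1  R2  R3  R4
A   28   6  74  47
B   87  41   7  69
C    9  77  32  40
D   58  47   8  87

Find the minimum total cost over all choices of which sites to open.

Open {A, D}: assign each demand point to its cheapest open site.
  R1→A 28, R2→A 6, R3→D 8, R4→A 47
  link cost 89, fixed 99 → total 188.
Compare {A, B}: link cost 88 + fixed 106 = 194.
Compare {A, C}: link cost 87 + fixed 113 = 200.
Compare {A}: link cost 155 + fixed 48 = 203.
All other subsets cost ≥ 194. Minimum total cost: 188.

188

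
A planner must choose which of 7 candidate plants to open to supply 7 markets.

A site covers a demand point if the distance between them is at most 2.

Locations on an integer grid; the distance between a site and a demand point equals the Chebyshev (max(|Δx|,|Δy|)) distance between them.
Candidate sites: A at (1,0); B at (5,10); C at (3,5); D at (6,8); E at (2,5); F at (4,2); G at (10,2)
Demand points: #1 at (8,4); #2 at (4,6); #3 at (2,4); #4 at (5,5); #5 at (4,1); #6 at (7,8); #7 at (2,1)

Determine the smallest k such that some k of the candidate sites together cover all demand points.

4

Coverage sets (demand points within 2 of each site):
  A: {#7}
  B: {#6}
  C: {#2, #3, #4}
  D: {#2, #6}
  E: {#2, #3}
  F: {#3, #5, #7}
  G: {#1}
No 3 sites suffice: every size-3 union leaves at least one demand point uncovered.
But {B, C, F, G} covers everything, so the minimum is 4.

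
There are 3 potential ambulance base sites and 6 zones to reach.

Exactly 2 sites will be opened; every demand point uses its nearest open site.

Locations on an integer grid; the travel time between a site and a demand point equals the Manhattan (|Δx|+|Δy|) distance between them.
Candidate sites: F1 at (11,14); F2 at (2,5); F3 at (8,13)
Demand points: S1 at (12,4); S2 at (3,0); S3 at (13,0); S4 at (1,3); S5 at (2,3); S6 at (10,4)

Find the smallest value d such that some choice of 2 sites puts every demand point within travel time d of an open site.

16

Open {F1, F2}.
  Farthest demand point is S3 at travel time 16 (to F1); all others are ≤ 16.
With {F2, F3} the worst case is 16.
With {F1, F3} the worst case is 18.
No size-2 selection achieves below 16.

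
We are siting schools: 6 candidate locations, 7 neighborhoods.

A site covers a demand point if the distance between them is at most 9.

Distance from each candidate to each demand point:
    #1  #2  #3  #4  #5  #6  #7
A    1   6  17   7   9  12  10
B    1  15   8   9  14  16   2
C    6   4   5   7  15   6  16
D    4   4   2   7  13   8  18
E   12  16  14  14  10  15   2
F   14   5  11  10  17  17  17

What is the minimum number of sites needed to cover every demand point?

Coverage sets (demand points within 9 of each site):
  A: {#1, #2, #4, #5}
  B: {#1, #3, #4, #7}
  C: {#1, #2, #3, #4, #6}
  D: {#1, #2, #3, #4, #6}
  E: {#7}
  F: {#2}
No 2 sites suffice: every size-2 union leaves at least one demand point uncovered.
But {A, B, C} covers everything, so the minimum is 3.

3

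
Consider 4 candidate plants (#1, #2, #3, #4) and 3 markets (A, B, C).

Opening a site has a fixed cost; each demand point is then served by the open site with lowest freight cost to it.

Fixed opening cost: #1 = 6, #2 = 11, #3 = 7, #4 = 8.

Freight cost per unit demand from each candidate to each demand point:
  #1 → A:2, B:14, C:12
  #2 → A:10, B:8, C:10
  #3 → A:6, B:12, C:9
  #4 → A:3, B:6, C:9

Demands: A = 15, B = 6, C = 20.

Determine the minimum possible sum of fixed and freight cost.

Open {#1, #4}: assign each demand point to its cheapest open site.
  A→#1 15×2=30, B→#4 6×6=36, C→#4 20×9=180
  freight cost 246, fixed 14 → total 260.
Compare {#1, #3, #4}: freight cost 246 + fixed 21 = 267.
Compare {#4}: freight cost 261 + fixed 8 = 269.
Compare {#1, #2, #4}: freight cost 246 + fixed 25 = 271.
All other subsets cost ≥ 267. Minimum total cost: 260.

260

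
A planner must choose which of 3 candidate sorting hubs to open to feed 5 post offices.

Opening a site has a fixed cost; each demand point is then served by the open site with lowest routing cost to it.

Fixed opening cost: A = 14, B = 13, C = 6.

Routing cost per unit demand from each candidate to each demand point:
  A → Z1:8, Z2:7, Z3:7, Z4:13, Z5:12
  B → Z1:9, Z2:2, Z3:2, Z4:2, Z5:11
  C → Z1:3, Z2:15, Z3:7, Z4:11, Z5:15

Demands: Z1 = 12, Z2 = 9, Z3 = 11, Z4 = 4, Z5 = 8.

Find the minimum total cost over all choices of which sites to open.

Open {B, C}: assign each demand point to its cheapest open site.
  Z1→C 12×3=36, Z2→B 9×2=18, Z3→B 11×2=22, Z4→B 4×2=8, Z5→B 8×11=88
  routing cost 172, fixed 19 → total 191.
Compare {A, B, C}: routing cost 172 + fixed 33 = 205.
Compare {B}: routing cost 244 + fixed 13 = 257.
Compare {A, B}: routing cost 232 + fixed 27 = 259.
All other subsets cost ≥ 205. Minimum total cost: 191.

191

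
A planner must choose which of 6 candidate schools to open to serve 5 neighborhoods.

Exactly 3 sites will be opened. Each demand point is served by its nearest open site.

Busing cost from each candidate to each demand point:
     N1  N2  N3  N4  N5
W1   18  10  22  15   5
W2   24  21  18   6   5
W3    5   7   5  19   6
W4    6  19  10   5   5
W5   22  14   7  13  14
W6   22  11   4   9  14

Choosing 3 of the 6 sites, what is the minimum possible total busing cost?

Open {W3, W4, W6}.
  N1→W3 5, N2→W3 7, N3→W6 4, N4→W4 5, N5→W4 5  ⇒ total 26.
Compare {W1, W3, W4}: total 27.
Compare {W2, W3, W4}: total 27.
No size-3 selection does better; minimum is 26.

26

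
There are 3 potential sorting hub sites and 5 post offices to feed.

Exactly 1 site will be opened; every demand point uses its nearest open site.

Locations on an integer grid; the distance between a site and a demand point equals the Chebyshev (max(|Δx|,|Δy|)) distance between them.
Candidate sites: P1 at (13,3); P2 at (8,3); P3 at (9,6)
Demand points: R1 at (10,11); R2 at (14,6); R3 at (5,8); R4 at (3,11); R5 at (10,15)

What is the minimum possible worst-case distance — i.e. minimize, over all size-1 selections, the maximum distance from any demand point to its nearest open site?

Open {P3}.
  Farthest demand point is R5 at distance 9 (to P3); all others are ≤ 9.
With {P1} the worst case is 12.
With {P2} the worst case is 12.
No size-1 selection achieves below 9.

9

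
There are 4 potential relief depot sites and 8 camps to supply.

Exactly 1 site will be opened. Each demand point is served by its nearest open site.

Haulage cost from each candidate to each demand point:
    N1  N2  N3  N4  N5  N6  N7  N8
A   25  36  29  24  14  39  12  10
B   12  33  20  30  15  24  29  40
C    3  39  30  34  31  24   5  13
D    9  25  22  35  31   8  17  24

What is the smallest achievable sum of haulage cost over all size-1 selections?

Open {D}.
  N1→D 9, N2→D 25, N3→D 22, N4→D 35, N5→D 31, N6→D 8, N7→D 17, N8→D 24  ⇒ total 171.
Compare {C}: total 179.
Compare {A}: total 189.
No size-1 selection does better; minimum is 171.

171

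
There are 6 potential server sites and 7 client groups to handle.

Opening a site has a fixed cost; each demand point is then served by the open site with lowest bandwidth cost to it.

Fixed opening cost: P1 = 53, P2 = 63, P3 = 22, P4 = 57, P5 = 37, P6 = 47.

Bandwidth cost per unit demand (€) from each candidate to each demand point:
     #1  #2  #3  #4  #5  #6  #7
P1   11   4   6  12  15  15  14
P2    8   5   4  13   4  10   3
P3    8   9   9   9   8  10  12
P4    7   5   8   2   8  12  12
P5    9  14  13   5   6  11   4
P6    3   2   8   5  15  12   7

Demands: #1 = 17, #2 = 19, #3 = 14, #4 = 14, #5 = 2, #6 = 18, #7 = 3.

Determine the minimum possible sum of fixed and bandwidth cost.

Open {P2, P6}: assign each demand point to its cheapest open site.
  #1→P6 17×3=51, #2→P6 19×2=38, #3→P2 14×4=56, #4→P6 14×5=70, #5→P2 2×4=8, #6→P2 18×10=180, #7→P2 3×3=9
  bandwidth cost 412, fixed 110 → total 522.
Compare {P2, P4, P6}: bandwidth cost 370 + fixed 167 = 537.
Compare {P2, P3, P6}: bandwidth cost 412 + fixed 132 = 544.
Compare {P3, P6}: bandwidth cost 488 + fixed 69 = 557.
All other subsets cost ≥ 537. Minimum total cost: 522.

522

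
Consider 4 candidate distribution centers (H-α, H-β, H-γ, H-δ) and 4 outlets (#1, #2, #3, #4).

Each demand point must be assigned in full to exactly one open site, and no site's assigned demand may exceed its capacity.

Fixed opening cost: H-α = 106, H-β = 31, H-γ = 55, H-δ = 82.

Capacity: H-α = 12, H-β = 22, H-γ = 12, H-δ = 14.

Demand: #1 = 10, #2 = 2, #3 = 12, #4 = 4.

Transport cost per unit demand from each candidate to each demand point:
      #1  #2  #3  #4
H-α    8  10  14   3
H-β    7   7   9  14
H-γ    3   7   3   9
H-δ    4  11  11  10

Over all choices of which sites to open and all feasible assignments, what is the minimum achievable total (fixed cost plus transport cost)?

Open {H-β, H-γ}; cheapest assignment that respects the capacities:
  H-β (cap 22, load 16): #1, #2, #4 — cost 10×7 + 2×7 + 4×14 = 140
  H-γ (cap 12, load 12): #3 — cost 12×3 = 36
  Shipping 176, fixed 86 → total 262.
  Any other capacity-feasible assignment to {H-β, H-γ} ships for at least 176.
Compare {H-β, H-γ, H-δ}: its best feasible assignment gives total 298.
Compare {H-β, H-δ}: its best feasible assignment gives total 315.
Every other set of open sites that can feasibly serve all demand totals ≥ 298 even under its best assignment. Minimum: 262.

262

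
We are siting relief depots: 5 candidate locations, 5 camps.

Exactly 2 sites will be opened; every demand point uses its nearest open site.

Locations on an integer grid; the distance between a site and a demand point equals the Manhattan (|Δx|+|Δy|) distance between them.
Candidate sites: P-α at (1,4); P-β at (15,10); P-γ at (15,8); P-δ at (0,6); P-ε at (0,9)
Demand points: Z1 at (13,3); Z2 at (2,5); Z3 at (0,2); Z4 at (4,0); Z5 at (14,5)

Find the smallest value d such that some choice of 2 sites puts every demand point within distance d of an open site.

7

Open {P-α, P-γ}.
  Farthest demand point is Z1 at distance 7 (to P-γ); all others are ≤ 7.
With {P-α, P-β} the worst case is 9.
With {P-β, P-δ} the worst case is 10.
No size-2 selection achieves below 7.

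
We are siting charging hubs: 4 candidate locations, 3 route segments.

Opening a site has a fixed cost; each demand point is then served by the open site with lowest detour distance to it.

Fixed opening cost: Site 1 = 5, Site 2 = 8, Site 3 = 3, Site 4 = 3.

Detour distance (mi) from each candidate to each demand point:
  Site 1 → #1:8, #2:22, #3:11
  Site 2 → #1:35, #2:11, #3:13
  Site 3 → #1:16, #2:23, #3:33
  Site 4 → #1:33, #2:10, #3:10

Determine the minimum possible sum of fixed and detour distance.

Open {Site 1, Site 4}: assign each demand point to its cheapest open site.
  #1→Site 1 8, #2→Site 4 10, #3→Site 4 10
  detour distance 28, fixed 8 → total 36.
Compare {Site 1, Site 3, Site 4}: detour distance 28 + fixed 11 = 39.
Compare {Site 3, Site 4}: detour distance 36 + fixed 6 = 42.
Compare {Site 1, Site 2}: detour distance 30 + fixed 13 = 43.
All other subsets cost ≥ 39. Minimum total cost: 36.

36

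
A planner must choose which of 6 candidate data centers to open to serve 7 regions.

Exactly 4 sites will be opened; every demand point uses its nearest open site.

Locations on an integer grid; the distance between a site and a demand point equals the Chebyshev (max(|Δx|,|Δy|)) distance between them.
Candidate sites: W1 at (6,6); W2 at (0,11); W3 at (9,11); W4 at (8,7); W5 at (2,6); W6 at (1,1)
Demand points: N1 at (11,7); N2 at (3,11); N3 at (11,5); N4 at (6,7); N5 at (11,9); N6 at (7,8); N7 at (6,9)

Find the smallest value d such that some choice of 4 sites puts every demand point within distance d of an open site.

Open {W1, W2, W3, W4}.
  Farthest demand point is N1 at distance 3 (to W4); all others are ≤ 3.
With {W1, W2, W4, W5} the worst case is 3.
With {W1, W2, W4, W6} the worst case is 3.
No size-4 selection achieves below 3.

3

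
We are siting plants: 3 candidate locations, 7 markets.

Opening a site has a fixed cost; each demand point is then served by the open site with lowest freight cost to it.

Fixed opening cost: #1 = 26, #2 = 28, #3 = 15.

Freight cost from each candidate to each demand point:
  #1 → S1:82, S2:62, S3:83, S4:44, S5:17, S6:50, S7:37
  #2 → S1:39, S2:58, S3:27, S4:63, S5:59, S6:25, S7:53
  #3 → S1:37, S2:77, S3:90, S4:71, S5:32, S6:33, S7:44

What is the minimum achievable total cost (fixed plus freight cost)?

301

Open {#1, #2}: assign each demand point to its cheapest open site.
  S1→#2 39, S2→#2 58, S3→#2 27, S4→#1 44, S5→#1 17, S6→#2 25, S7→#1 37
  freight cost 247, fixed 54 → total 301.
Compare {#1, #2, #3}: freight cost 245 + fixed 69 = 314.
Compare {#2, #3}: freight cost 286 + fixed 43 = 329.
Compare {#2}: freight cost 324 + fixed 28 = 352.
All other subsets cost ≥ 314. Minimum total cost: 301.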